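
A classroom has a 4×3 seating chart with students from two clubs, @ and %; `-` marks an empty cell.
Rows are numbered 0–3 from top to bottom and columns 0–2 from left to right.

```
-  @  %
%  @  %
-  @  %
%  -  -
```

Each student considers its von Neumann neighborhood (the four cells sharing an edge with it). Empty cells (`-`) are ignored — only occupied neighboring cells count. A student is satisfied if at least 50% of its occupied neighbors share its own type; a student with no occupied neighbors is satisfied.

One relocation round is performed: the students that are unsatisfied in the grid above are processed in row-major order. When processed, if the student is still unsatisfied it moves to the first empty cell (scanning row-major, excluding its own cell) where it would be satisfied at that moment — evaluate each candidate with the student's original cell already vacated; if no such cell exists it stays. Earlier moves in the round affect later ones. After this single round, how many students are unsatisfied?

Initially unsatisfied (in order): (1,0).
  (1,0) → (2,0).
Resulting grid:
- @ %
- @ %
% @ %
% - -
Unsatisfied now: (2,1).

1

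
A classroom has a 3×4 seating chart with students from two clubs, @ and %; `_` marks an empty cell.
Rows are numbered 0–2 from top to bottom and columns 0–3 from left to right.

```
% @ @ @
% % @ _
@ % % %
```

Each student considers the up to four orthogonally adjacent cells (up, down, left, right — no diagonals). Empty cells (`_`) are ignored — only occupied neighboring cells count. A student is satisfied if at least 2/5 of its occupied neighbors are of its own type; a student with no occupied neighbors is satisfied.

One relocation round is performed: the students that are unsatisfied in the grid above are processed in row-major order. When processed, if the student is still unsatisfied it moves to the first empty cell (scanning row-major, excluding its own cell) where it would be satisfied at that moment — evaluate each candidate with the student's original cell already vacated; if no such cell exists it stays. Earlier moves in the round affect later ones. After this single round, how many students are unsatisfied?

Initially unsatisfied (in order): (0,1), (1,2), (2,0).
  (0,1) → (1,3).
  (1,2): now satisfied by earlier moves; stays.
  (2,0): no empty cell satisfies it; stays.
Resulting grid:
% _ @ @
% % @ @
@ % % %
Unsatisfied now: (2,0).

1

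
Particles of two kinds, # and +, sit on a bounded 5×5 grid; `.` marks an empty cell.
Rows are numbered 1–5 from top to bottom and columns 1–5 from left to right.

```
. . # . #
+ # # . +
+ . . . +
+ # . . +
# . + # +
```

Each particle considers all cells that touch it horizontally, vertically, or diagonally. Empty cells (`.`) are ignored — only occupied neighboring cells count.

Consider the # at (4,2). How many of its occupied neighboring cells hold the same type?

Occupied neighbors of (4,2): (3,1)=+, (4,1)=+, (5,1)=#, (5,3)=+.
Same type (#): 1 of 4.

1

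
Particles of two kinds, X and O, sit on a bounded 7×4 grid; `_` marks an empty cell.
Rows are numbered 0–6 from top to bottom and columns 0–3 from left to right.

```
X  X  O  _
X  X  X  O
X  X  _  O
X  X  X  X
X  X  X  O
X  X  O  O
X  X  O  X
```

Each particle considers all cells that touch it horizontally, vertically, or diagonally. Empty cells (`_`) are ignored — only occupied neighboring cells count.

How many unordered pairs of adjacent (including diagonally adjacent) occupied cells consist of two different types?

Scan each occupied cell's neighbors to the right and below (and the two forward diagonals) so each pair is counted once.
Row 0: X(0,0)–X(0,1)= X(0,0)–X(1,0)= X(0,0)–X(1,1)= X(0,1)–O(0,2)≠ X(0,1)–X(1,1)= X(0,1)–X(1,2)= X(0,1)–X(1,0)= O(0,2)–X(1,2)≠ O(0,2)–O(1,3)= O(0,2)–X(1,1)≠  → 3/10 unlike.
Row 1: X(1,0)–X(1,1)= X(1,0)–X(2,0)= X(1,0)–X(2,1)= X(1,1)–X(1,2)= X(1,1)–X(2,1)= X(1,1)–X(2,0)= X(1,2)–O(1,3)≠ X(1,2)–O(2,3)≠ X(1,2)–X(2,1)= O(1,3)–O(2,3)=  → 2/10 unlike.
Row 2: X(2,0)–X(2,1)= X(2,0)–X(3,0)= X(2,0)–X(3,1)= X(2,1)–X(3,1)= X(2,1)–X(3,2)= X(2,1)–X(3,0)= O(2,3)–X(3,3)≠ O(2,3)–X(3,2)≠  → 2/8 unlike.
Row 3: X(3,0)–X(3,1)= X(3,0)–X(4,0)= X(3,0)–X(4,1)= X(3,1)–X(3,2)= X(3,1)–X(4,1)= X(3,1)–X(4,2)= X(3,1)–X(4,0)= X(3,2)–X(3,3)= X(3,2)–X(4,2)= X(3,2)–O(4,3)≠ X(3,2)–X(4,1)= X(3,3)–O(4,3)≠ X(3,3)–X(4,2)=  → 2/13 unlike.
Row 4: X(4,0)–X(4,1)= X(4,0)–X(5,0)= X(4,0)–X(5,1)= X(4,1)–X(4,2)= X(4,1)–X(5,1)= X(4,1)–O(5,2)≠ X(4,1)–X(5,0)= X(4,2)–O(4,3)≠ X(4,2)–O(5,2)≠ X(4,2)–O(5,3)≠ X(4,2)–X(5,1)= O(4,3)–O(5,3)= O(4,3)–O(5,2)=  → 4/13 unlike.
Row 5: X(5,0)–X(5,1)= X(5,0)–X(6,0)= X(5,0)–X(6,1)= X(5,1)–O(5,2)≠ X(5,1)–X(6,1)= X(5,1)–O(6,2)≠ X(5,1)–X(6,0)= O(5,2)–O(5,3)= O(5,2)–O(6,2)= O(5,2)–X(6,3)≠ O(5,2)–X(6,1)≠ O(5,3)–X(6,3)≠ O(5,3)–O(6,2)=  → 5/13 unlike.
Row 6: X(6,0)–X(6,1)= X(6,1)–O(6,2)≠ O(6,2)–X(6,3)≠  → 2/3 unlike.
Total adjacent occupied pairs: 70; unlike-type pairs: 20.

20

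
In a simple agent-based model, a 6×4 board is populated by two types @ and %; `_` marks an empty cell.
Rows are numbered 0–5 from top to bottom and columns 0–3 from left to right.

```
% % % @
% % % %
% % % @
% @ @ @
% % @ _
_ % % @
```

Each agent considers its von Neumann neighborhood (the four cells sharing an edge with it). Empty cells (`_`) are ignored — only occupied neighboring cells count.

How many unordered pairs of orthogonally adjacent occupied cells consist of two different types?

Scan each occupied cell's neighbors to the right and below so each pair is counted once.
Row 0: %(0,0)–%(0,1)= %(0,0)–%(1,0)= %(0,1)–%(0,2)= %(0,1)–%(1,1)= %(0,2)–@(0,3)≠ %(0,2)–%(1,2)= @(0,3)–%(1,3)≠  → 2/7 unlike.
Row 1: %(1,0)–%(1,1)= %(1,0)–%(2,0)= %(1,1)–%(1,2)= %(1,1)–%(2,1)= %(1,2)–%(1,3)= %(1,2)–%(2,2)= %(1,3)–@(2,3)≠  → 1/7 unlike.
Row 2: %(2,0)–%(2,1)= %(2,0)–%(3,0)= %(2,1)–%(2,2)= %(2,1)–@(3,1)≠ %(2,2)–@(2,3)≠ %(2,2)–@(3,2)≠ @(2,3)–@(3,3)=  → 3/7 unlike.
Row 3: %(3,0)–@(3,1)≠ %(3,0)–%(4,0)= @(3,1)–@(3,2)= @(3,1)–%(4,1)≠ @(3,2)–@(3,3)= @(3,2)–@(4,2)=  → 2/6 unlike.
Row 4: %(4,0)–%(4,1)= %(4,1)–@(4,2)≠ %(4,1)–%(5,1)= @(4,2)–%(5,2)≠  → 2/4 unlike.
Row 5: %(5,1)–%(5,2)= %(5,2)–@(5,3)≠  → 1/2 unlike.
Total adjacent occupied pairs: 33; unlike-type pairs: 11.

11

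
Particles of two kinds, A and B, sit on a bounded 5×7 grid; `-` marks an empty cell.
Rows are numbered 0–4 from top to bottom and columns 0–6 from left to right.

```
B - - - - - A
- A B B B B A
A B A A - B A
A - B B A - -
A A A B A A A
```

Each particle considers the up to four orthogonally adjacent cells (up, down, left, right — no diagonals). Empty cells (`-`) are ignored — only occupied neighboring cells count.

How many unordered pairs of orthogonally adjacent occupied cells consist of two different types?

Scan each occupied cell's neighbors to the right and below so each pair is counted once.
Row 0: A(0,6)–A(1,6)=  → 0/1 unlike.
Row 1: A(1,1)–B(1,2)≠ A(1,1)–B(2,1)≠ B(1,2)–B(1,3)= B(1,2)–A(2,2)≠ B(1,3)–B(1,4)= B(1,3)–A(2,3)≠ B(1,4)–B(1,5)= B(1,5)–A(1,6)≠ B(1,5)–B(2,5)= A(1,6)–A(2,6)=  → 5/10 unlike.
Row 2: A(2,0)–B(2,1)≠ A(2,0)–A(3,0)= B(2,1)–A(2,2)≠ A(2,2)–A(2,3)= A(2,2)–B(3,2)≠ A(2,3)–B(3,3)≠ B(2,5)–A(2,6)≠  → 5/7 unlike.
Row 3: A(3,0)–A(4,0)= B(3,2)–B(3,3)= B(3,2)–A(4,2)≠ B(3,3)–A(3,4)≠ B(3,3)–B(4,3)= A(3,4)–A(4,4)=  → 2/6 unlike.
Row 4: A(4,0)–A(4,1)= A(4,1)–A(4,2)= A(4,2)–B(4,3)≠ B(4,3)–A(4,4)≠ A(4,4)–A(4,5)= A(4,5)–A(4,6)=  → 2/6 unlike.
Total adjacent occupied pairs: 30; unlike-type pairs: 14.

14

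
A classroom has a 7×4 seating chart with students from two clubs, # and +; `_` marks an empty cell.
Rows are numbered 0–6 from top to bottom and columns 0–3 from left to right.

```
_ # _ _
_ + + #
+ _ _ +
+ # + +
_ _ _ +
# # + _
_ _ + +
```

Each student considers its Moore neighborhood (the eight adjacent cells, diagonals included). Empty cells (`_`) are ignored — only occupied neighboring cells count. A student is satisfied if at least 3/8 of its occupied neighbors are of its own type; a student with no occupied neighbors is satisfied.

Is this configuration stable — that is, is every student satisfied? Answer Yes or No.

(0,1)# 0/2 ✗
(1,1)+ 2/3 ✓
(1,2)+ 2/4 ✓
(1,3)# 0/2 ✗
(2,0)+ 2/3 ✓
(2,3)+ 3/4 ✓
(3,0)+ 1/2 ✓
(3,1)# 0/3 ✗
(3,2)+ 3/4 ✓
(3,3)+ 3/3 ✓
(4,3)+ 3/3 ✓
(5,0)# 1/1 ✓
(5,1)# 1/3 ✗
(5,2)+ 3/4 ✓
(6,2)+ 2/3 ✓
(6,3)+ 2/2 ✓
For instance (0,1) has only 0/2 same-type neighbors, below 3/8.

No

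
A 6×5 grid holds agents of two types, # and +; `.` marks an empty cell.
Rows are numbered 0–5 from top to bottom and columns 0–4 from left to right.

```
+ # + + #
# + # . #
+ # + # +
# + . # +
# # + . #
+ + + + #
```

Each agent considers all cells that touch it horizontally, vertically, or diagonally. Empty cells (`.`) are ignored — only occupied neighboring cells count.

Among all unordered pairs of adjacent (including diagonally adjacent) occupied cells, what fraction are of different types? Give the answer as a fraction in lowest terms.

37/66

Scan each occupied cell's neighbors to the right and below (and the two forward diagonals) so each pair is counted once.
Row 0: +(0,0)–#(0,1)≠ +(0,0)–#(1,0)≠ +(0,0)–+(1,1)= #(0,1)–+(0,2)≠ #(0,1)–+(1,1)≠ #(0,1)–#(1,2)= #(0,1)–#(1,0)= +(0,2)–+(0,3)= +(0,2)–#(1,2)≠ +(0,2)–+(1,1)= +(0,3)–#(0,4)≠ +(0,3)–#(1,4)≠ +(0,3)–#(1,2)≠ #(0,4)–#(1,4)=  → 8/14 unlike.
Row 1: #(1,0)–+(1,1)≠ #(1,0)–+(2,0)≠ #(1,0)–#(2,1)= +(1,1)–#(1,2)≠ +(1,1)–#(2,1)≠ +(1,1)–+(2,2)= +(1,1)–+(2,0)= #(1,2)–+(2,2)≠ #(1,2)–#(2,3)= #(1,2)–#(2,1)= #(1,4)–+(2,4)≠ #(1,4)–#(2,3)=  → 6/12 unlike.
Row 2: +(2,0)–#(2,1)≠ +(2,0)–#(3,0)≠ +(2,0)–+(3,1)= #(2,1)–+(2,2)≠ #(2,1)–+(3,1)≠ #(2,1)–#(3,0)= +(2,2)–#(2,3)≠ +(2,2)–#(3,3)≠ +(2,2)–+(3,1)= #(2,3)–+(2,4)≠ #(2,3)–#(3,3)= #(2,3)–+(3,4)≠ +(2,4)–+(3,4)= +(2,4)–#(3,3)≠  → 9/14 unlike.
Row 3: #(3,0)–+(3,1)≠ #(3,0)–#(4,0)= #(3,0)–#(4,1)= +(3,1)–#(4,1)≠ +(3,1)–+(4,2)= +(3,1)–#(4,0)≠ #(3,3)–+(3,4)≠ #(3,3)–#(4,4)= #(3,3)–+(4,2)≠ +(3,4)–#(4,4)≠  → 6/10 unlike.
Row 4: #(4,0)–#(4,1)= #(4,0)–+(5,0)≠ #(4,0)–+(5,1)≠ #(4,1)–+(4,2)≠ #(4,1)–+(5,1)≠ #(4,1)–+(5,2)≠ #(4,1)–+(5,0)≠ +(4,2)–+(5,2)= +(4,2)–+(5,3)= +(4,2)–+(5,1)= #(4,4)–#(5,4)= #(4,4)–+(5,3)≠  → 7/12 unlike.
Row 5: +(5,0)–+(5,1)= +(5,1)–+(5,2)= +(5,2)–+(5,3)= +(5,3)–#(5,4)≠  → 1/4 unlike.
Total adjacent occupied pairs: 66; unlike-type pairs: 37.
37/66 is already in lowest terms.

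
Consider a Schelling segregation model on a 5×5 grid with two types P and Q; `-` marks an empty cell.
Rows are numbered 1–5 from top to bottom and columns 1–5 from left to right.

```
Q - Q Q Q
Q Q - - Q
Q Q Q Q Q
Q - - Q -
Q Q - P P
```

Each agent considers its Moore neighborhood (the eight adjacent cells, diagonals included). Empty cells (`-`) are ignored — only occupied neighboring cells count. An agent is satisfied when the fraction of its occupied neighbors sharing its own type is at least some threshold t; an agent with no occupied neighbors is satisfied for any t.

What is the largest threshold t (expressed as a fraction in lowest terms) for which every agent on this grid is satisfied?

(1,1)Q 2/2
(1,3)Q 2/2
(1,4)Q 3/3
(1,5)Q 2/2
(2,1)Q 4/4
(2,2)Q 6/6
(2,5)Q 4/4
(3,1)Q 4/4
(3,2)Q 5/5
(3,3)Q 4/4
(3,4)Q 4/4
(3,5)Q 3/3
(4,1)Q 4/4
(4,4)Q 3/5
(5,1)Q 2/2
(5,2)Q 2/2
(5,4)P 1/2
(5,5)P 1/2
The smallest same-type fraction is 1/2 at (5,4), which reduces to 1/2. Any threshold above that leaves this agent unsatisfied.

1/2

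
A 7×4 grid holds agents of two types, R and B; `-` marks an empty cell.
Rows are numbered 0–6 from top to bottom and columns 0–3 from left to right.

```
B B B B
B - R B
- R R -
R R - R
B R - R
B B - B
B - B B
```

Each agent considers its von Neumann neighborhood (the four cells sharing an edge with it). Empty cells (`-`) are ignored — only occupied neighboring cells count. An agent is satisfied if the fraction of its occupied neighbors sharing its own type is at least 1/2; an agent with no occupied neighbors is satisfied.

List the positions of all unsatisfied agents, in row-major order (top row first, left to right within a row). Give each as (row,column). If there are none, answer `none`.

(1,2), (4,0), (4,1)

(0,0)B 2/2 satisfied
(0,1)B 2/2 satisfied
(0,2)B 2/3 satisfied
(0,3)B 2/2 satisfied
(1,0)B 1/1 satisfied
(1,2)R 1/3 not
(1,3)B 1/2 satisfied
(2,1)R 2/2 satisfied
(2,2)R 2/2 satisfied
(3,0)R 1/2 satisfied
(3,1)R 3/3 satisfied
(3,3)R 1/1 satisfied
(4,0)B 1/3 not
(4,1)R 1/3 not
(4,3)R 1/2 satisfied
(5,0)B 3/3 satisfied
(5,1)B 1/2 satisfied
(5,3)B 1/2 satisfied
(6,0)B 1/1 satisfied
(6,2)B 1/1 satisfied
(6,3)B 2/2 satisfied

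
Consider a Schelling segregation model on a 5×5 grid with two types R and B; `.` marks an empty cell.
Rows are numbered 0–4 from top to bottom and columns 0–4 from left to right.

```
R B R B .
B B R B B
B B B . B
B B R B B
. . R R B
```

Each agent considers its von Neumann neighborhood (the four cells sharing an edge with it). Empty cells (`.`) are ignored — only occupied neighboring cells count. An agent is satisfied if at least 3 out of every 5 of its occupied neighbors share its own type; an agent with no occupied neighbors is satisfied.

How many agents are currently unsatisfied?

10

(0,0)R 0/2 unhappy
(0,1)B 1/3 unhappy
(0,2)R 1/3 unhappy
(0,3)B 1/2 unhappy
(1,0)B 2/3 ok
(1,1)B 3/4 ok
(1,2)R 1/4 unhappy
(1,3)B 2/3 ok
(1,4)B 2/2 ok
(2,0)B 3/3 ok
(2,1)B 4/4 ok
(2,2)B 1/3 unhappy
(2,4)B 2/2 ok
(3,0)B 2/2 ok
(3,1)B 2/3 ok
(3,2)R 1/4 unhappy
(3,3)B 1/3 unhappy
(3,4)B 3/3 ok
(4,2)R 2/2 ok
(4,3)R 1/3 unhappy
(4,4)B 1/2 unhappy
Unsatisfied: (0,0), (0,1), (0,2), (0,3), (1,2), (2,2), (3,2), (3,3), (4,3), (4,4) — 10 in total.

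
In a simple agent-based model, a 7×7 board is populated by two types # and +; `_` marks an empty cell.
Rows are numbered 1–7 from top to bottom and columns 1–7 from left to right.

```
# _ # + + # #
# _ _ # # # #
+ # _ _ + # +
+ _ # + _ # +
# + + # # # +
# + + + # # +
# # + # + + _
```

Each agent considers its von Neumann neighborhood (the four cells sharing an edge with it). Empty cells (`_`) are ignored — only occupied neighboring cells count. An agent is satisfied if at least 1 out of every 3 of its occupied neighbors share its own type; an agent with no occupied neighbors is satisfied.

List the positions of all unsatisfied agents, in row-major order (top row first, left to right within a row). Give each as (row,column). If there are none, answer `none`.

(1,1)# 1/1 ✓
(1,3)# 0/1 ✗
(1,4)+ 1/3 ✓
(1,5)+ 1/3 ✓
(1,6)# 2/3 ✓
(1,7)# 2/2 ✓
(2,1)# 1/2 ✓
(2,4)# 1/2 ✓
(2,5)# 2/4 ✓
(2,6)# 4/4 ✓
(2,7)# 2/3 ✓
(3,1)+ 1/3 ✓
(3,2)# 0/1 ✗
(3,5)+ 0/2 ✗
(3,6)# 2/4 ✓
(3,7)+ 1/3 ✓
(4,1)+ 1/2 ✓
(4,3)# 0/2 ✗
(4,4)+ 0/2 ✗
(4,6)# 2/3 ✓
(4,7)+ 2/3 ✓
(5,1)# 1/3 ✓
(5,2)+ 2/3 ✓
(5,3)+ 2/4 ✓
(5,4)# 1/4 ✗
(5,5)# 3/3 ✓
(5,6)# 3/4 ✓
(5,7)+ 2/3 ✓
(6,1)# 2/3 ✓
(6,2)+ 2/4 ✓
(6,3)+ 4/4 ✓
(6,4)+ 1/4 ✗
(6,5)# 2/4 ✓
(6,6)# 2/4 ✓
(6,7)+ 1/2 ✓
(7,1)# 2/2 ✓
(7,2)# 1/3 ✓
(7,3)+ 1/3 ✓
(7,4)# 0/3 ✗
(7,5)+ 1/3 ✓
(7,6)+ 1/2 ✓

(1,3), (3,2), (3,5), (4,3), (4,4), (5,4), (6,4), (7,4)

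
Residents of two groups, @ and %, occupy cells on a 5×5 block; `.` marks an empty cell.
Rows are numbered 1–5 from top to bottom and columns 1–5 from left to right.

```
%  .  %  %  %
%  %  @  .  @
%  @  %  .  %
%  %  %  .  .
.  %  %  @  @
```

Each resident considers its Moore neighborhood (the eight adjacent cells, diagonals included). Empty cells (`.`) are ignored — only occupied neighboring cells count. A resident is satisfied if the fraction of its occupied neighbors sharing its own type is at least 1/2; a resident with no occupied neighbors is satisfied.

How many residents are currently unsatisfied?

5

(1,1)% 2/2 ✓
(1,3)% 2/3 ✓
(1,4)% 2/4 ✓
(1,5)% 1/2 ✓
(2,1)% 3/4 ✓
(2,2)% 5/7 ✓
(2,3)@ 1/5 ✗
(2,5)@ 0/3 ✗
(3,1)% 4/5 ✓
(3,2)@ 1/8 ✗
(3,3)% 3/5 ✓
(3,5)% 0/1 ✗
(4,1)% 3/4 ✓
(4,2)% 6/7 ✓
(4,3)% 4/6 ✓
(5,2)% 4/4 ✓
(5,3)% 3/4 ✓
(5,4)@ 1/3 ✗
(5,5)@ 1/1 ✓
Unsatisfied: (2,3), (2,5), (3,2), (3,5), (5,4) — 5 in total.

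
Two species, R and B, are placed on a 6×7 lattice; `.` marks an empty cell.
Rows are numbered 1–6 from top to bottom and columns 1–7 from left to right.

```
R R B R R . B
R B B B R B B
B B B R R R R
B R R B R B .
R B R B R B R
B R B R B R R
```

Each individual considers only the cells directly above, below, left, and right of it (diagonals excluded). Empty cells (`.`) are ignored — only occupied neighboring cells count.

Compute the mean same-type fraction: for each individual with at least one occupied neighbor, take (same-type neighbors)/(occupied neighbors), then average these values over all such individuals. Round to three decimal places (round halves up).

0.419

(1,1)R 2/2
(1,2)R 1/3
(1,3)B 1/3
(1,4)R 1/3
(1,5)R 2/2
(1,7)B 1/1
(2,1)R 1/3
(2,2)B 2/4
(2,3)B 4/4
(2,4)B 1/4
(2,5)R 2/4
(2,6)B 1/3
(2,7)B 2/3
(3,1)B 2/3
(3,2)B 3/4
(3,3)B 2/4
(3,4)R 1/4
(3,5)R 4/4
(3,6)R 2/4
(3,7)R 1/2
(4,1)B 1/3
(4,2)R 1/4
(4,3)R 2/4
(4,4)B 1/4
(4,5)R 2/4
(4,6)B 1/3
(5,1)R 0/3
(5,2)B 0/4
(5,3)R 1/4
(5,4)B 1/4
(5,5)R 1/4
(5,6)B 1/4
(5,7)R 1/2
(6,1)B 0/2
(6,2)R 0/3
(6,3)B 0/3
(6,4)R 0/3
(6,5)B 0/3
(6,6)R 1/3
(6,7)R 2/2
Sum over 40 individuals: 2/2 + 1/3 + 1/3 + 1/3 + 2/2 + 1/1 + 1/3 + 2/4 + 4/4 + 1/4 + 2/4 + 1/3 + 2/3 + 2/3 + 3/4 + 2/4 + 1/4 + 4/4 + 2/4 + 1/2 + 1/3 + 1/4 + 2/4 + 1/4 + 2/4 + 1/3 + 0/3 + 0/4 + 1/4 + 1/4 + 1/4 + 1/4 + 1/2 + 0/2 + 0/3 + 0/3 + 0/3 + 0/3 + 1/3 + 2/2 = 67/4; mean = 67/4 ÷ 40 = 67/160 = 0.41875 → 0.419.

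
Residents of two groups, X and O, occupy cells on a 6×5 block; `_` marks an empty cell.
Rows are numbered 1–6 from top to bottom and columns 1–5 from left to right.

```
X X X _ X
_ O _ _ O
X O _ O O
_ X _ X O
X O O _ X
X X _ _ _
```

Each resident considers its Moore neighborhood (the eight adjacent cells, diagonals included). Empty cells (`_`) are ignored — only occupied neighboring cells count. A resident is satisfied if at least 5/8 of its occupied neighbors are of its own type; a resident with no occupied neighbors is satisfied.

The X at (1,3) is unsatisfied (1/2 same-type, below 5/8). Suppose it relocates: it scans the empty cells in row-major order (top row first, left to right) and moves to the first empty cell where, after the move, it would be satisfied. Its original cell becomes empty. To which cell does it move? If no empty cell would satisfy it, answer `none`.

(6,5)

Vacating (1,3). Empty cells in order:
  (1,4): 1/2 same-type → still unsatisfied.
  (2,1): 3/5 same-type → still unsatisfied.
  (2,3): 1/4 same-type → still unsatisfied.
  (2,4): 1/4 same-type → still unsatisfied.
  (3,3): 2/5 same-type → still unsatisfied.
  (4,1): 3/5 same-type → still unsatisfied.
  (4,3): 2/6 same-type → still unsatisfied.
  (5,4): 2/4 same-type → still unsatisfied.
  (6,3): 1/3 same-type → still unsatisfied.
  (6,4): 1/2 same-type → still unsatisfied.
  (6,5): 1/1 same-type → satisfied — stop here.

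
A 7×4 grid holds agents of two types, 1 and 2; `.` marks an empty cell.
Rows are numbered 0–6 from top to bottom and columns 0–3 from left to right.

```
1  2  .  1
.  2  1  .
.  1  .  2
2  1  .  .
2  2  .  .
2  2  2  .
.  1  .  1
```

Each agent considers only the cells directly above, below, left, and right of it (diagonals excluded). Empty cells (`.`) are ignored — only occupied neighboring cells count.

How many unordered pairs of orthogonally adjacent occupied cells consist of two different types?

6

Scan each occupied cell's neighbors to the right and below so each pair is counted once.
From row 0: 1 unlike of 2 pairs (running 1/2).
From row 1: 2 unlike of 2 pairs (running 3/4).
From row 2: 0 unlike of 1 pairs (running 3/5).
From row 3: 2 unlike of 3 pairs (running 5/8).
From row 4: 0 unlike of 3 pairs (running 5/11).
From row 5: 1 unlike of 3 pairs (running 6/14).
Total adjacent occupied pairs: 14; unlike-type pairs: 6.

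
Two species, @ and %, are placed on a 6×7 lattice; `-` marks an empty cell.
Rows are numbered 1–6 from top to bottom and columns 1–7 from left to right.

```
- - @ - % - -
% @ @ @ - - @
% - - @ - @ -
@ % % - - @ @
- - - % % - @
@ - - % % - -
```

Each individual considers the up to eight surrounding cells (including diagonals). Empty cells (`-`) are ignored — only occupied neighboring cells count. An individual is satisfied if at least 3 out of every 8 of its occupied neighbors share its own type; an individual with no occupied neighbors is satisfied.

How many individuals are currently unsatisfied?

2

(1,3)@ 3/3 ✓
(1,5)% 0/1 ✗
(2,1)% 1/2 ✓
(2,2)@ 2/4 ✓
(2,3)@ 4/4 ✓
(2,4)@ 3/4 ✓
(2,7)@ 1/1 ✓
(3,1)% 2/4 ✓
(3,4)@ 2/3 ✓
(3,6)@ 3/3 ✓
(4,1)@ 0/2 ✗
(4,2)% 2/3 ✓
(4,3)% 2/3 ✓
(4,6)@ 3/4 ✓
(4,7)@ 3/3 ✓
(5,4)% 4/4 ✓
(5,5)% 3/4 ✓
(5,7)@ 2/2 ✓
(6,1)@ 0/0 ✓
(6,4)% 3/3 ✓
(6,5)% 3/3 ✓
Unsatisfied: (1,5), (4,1) — 2 in total.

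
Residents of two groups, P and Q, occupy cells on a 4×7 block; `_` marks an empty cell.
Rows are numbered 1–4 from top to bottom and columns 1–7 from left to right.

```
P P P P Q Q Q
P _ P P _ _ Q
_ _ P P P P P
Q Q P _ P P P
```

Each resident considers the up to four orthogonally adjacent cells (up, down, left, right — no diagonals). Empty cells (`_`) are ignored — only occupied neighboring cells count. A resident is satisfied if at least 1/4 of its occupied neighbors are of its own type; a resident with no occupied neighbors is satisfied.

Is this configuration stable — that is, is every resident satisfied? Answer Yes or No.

(1,1)P 2/2 ✓
(1,2)P 2/2 ✓
(1,3)P 3/3 ✓
(1,4)P 2/3 ✓
(1,5)Q 1/2 ✓
(1,6)Q 2/2 ✓
(1,7)Q 2/2 ✓
(2,1)P 1/1 ✓
(2,3)P 3/3 ✓
(2,4)P 3/3 ✓
(2,7)Q 1/2 ✓
(3,3)P 3/3 ✓
(3,4)P 3/3 ✓
(3,5)P 3/3 ✓
(3,6)P 3/3 ✓
(3,7)P 2/3 ✓
(4,1)Q 1/1 ✓
(4,2)Q 1/2 ✓
(4,3)P 1/2 ✓
(4,5)P 2/2 ✓
(4,6)P 3/3 ✓
(4,7)P 2/2 ✓
All meet the threshold, so the configuration is stable.

Yes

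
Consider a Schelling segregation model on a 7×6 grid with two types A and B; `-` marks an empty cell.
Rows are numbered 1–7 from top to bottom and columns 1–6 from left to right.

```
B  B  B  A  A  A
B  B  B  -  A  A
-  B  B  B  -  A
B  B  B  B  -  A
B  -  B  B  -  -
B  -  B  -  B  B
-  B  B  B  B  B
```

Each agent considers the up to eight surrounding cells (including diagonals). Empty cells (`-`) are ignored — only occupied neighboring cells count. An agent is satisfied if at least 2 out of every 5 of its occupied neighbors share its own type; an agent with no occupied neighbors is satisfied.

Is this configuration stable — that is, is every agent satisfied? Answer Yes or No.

(1,1)B 3/3 ✓
(1,2)B 5/5 ✓
(1,3)B 3/4 ✓
(1,4)A 2/4 ✓
(1,5)A 4/4 ✓
(1,6)A 3/3 ✓
(2,1)B 4/4 ✓
(2,2)B 7/7 ✓
(2,3)B 6/7 ✓
(2,5)A 5/6 ✓
(2,6)A 4/4 ✓
(3,2)B 7/7 ✓
(3,3)B 7/7 ✓
(3,4)B 4/5 ✓
(3,6)A 3/3 ✓
(4,1)B 3/3 ✓
(4,2)B 6/6 ✓
(4,3)B 7/7 ✓
(4,4)B 5/5 ✓
(4,6)A 1/1 ✓
(5,1)B 3/3 ✓
(5,3)B 5/5 ✓
(5,4)B 5/5 ✓
(6,1)B 2/2 ✓
(6,3)B 5/5 ✓
(6,5)B 5/5 ✓
(6,6)B 3/3 ✓
(7,2)B 3/3 ✓
(7,3)B 3/3 ✓
(7,4)B 4/4 ✓
(7,5)B 4/4 ✓
(7,6)B 3/3 ✓
All meet the threshold, so the configuration is stable.

Yes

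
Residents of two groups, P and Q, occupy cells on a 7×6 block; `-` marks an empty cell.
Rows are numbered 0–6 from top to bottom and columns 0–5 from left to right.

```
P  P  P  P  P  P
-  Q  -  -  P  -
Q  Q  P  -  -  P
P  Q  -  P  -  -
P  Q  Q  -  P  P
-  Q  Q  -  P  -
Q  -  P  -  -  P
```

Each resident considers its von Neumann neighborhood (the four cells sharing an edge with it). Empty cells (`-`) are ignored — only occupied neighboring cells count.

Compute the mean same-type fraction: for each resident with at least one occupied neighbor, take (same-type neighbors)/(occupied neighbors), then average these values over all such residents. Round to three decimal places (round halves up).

(0,0)P 1/1
(0,1)P 2/3
(0,2)P 2/2
(0,3)P 2/2
(0,4)P 3/3
(0,5)P 1/1
(1,1)Q 1/2
(1,4)P 1/1
(2,0)Q 1/2
(2,1)Q 3/4
(2,2)P 0/1
(2,5)P — no occupied neighbors
(3,0)P 1/3
(3,1)Q 2/3
(3,3)P — no occupied neighbors
(4,0)P 1/2
(4,1)Q 3/4
(4,2)Q 2/2
(4,4)P 2/2
(4,5)P 1/1
(5,1)Q 2/2
(5,2)Q 2/3
(5,4)P 1/1
(6,0)Q — no occupied neighbors
(6,2)P 0/1
(6,5)P — no occupied neighbors
Sum over 22 residents: 1/1 + 2/3 + 2/2 + 2/2 + 3/3 + 1/1 + 1/2 + 1/1 + 1/2 + 3/4 + 0/1 + 1/3 + 2/3 + 1/2 + 3/4 + 2/2 + 2/2 + 1/1 + 2/2 + 2/3 + 1/1 + 0/1 = 49/3; mean = 49/3 ÷ 22 = 49/66 = 0.742424… → 0.742.

0.742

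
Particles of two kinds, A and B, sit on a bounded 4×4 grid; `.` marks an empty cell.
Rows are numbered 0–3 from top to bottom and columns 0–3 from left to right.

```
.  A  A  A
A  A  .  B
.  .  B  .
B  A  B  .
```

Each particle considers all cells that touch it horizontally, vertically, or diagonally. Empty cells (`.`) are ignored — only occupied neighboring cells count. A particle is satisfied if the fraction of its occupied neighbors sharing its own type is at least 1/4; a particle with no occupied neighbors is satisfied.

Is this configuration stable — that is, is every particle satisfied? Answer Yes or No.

Row 0: (0,1)A 3/3 ✓ · (0,2)A 3/4 ✓ · (0,3)A 1/2 ✓
Row 1: (1,0)A 2/2 ✓ · (1,1)A 3/4 ✓ · (1,3)B 1/3 ✓
Row 2: (2,2)B 2/4 ✓
Row 3: (3,0)B 0/1 ✗ · (3,1)A 0/3 ✗ · (3,2)B 1/2 ✓
For instance (3,0) has only 0/1 same-type neighbors, below 1/4.

No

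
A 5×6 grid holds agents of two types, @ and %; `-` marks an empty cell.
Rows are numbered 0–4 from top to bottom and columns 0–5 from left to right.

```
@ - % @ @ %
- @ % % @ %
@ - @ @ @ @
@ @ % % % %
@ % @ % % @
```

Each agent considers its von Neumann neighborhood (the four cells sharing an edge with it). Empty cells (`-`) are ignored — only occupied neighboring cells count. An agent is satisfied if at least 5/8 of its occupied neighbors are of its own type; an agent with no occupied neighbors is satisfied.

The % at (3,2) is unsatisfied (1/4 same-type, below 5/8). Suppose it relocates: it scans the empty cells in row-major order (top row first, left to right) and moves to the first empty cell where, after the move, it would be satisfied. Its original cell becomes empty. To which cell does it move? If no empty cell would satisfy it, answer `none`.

none

Vacating (3,2). Empty cells in order:
  (0,1): 1/3 same-type → still unsatisfied.
  (1,0): 0/3 same-type → still unsatisfied.
  (2,1): 0/4 same-type → still unsatisfied.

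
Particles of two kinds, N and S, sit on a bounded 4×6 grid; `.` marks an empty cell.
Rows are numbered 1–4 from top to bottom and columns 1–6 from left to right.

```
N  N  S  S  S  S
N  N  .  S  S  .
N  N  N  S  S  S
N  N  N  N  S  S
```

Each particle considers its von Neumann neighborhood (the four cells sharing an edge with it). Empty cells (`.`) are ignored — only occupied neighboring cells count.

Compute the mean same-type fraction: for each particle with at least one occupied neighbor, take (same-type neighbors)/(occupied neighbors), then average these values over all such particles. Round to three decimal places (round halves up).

0.879

Row 1: (1,1)N 2/2 · (1,2)N 2/3 · (1,3)S 1/2 · (1,4)S 3/3 · (1,5)S 3/3 · (1,6)S 1/1
Row 2: (2,1)N 3/3 · (2,2)N 3/3 · (2,4)S 3/3 · (2,5)S 3/3
Row 3: (3,1)N 3/3 · (3,2)N 4/4 · (3,3)N 2/3 · (3,4)S 2/4 · (3,5)S 4/4 · (3,6)S 2/2
Row 4: (4,1)N 2/2 · (4,2)N 3/3 · (4,3)N 3/3 · (4,4)N 1/3 · (4,5)S 2/3 · (4,6)S 2/2
Sum over 22 particles: 2/2 + 2/3 + 1/2 + 3/3 + 3/3 + 1/1 + 3/3 + 3/3 + 3/3 + 3/3 + 3/3 + 4/4 + 2/3 + 2/4 + 4/4 + 2/2 + 2/2 + 3/3 + 3/3 + 1/3 + 2/3 + 2/2 = 58/3; mean = 58/3 ÷ 22 = 29/33 = 0.878787… → 0.879.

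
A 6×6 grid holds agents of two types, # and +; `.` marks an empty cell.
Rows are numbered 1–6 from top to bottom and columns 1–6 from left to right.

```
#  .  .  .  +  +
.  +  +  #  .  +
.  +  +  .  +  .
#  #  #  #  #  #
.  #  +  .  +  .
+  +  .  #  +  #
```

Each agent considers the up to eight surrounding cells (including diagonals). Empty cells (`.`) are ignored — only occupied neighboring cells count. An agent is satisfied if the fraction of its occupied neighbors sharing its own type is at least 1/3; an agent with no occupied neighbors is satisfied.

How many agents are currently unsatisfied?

Row 1: (1,1)# 0/1 unhappy · (1,5)+ 2/3 ok · (1,6)+ 2/2 ok
Row 2: (2,2)+ 3/4 ok · (2,3)+ 3/4 ok · (2,4)# 0/4 unhappy · (2,6)+ 3/3 ok
Row 3: (3,2)+ 3/6 ok · (3,3)+ 3/7 ok · (3,5)+ 1/5 unhappy
Row 4: (4,1)# 2/3 ok · (4,2)# 3/6 ok · (4,3)# 3/6 ok · (4,4)# 2/6 ok · (4,5)# 2/4 ok · (4,6)# 1/3 ok
Row 5: (5,2)# 3/6 ok · (5,3)+ 1/6 unhappy · (5,5)+ 1/6 unhappy
Row 6: (6,1)+ 1/2 ok · (6,2)+ 2/3 ok · (6,4)# 0/3 unhappy · (6,5)+ 1/3 ok · (6,6)# 0/2 unhappy
Unsatisfied: (1,1), (2,4), (3,5), (5,3), (5,5), (6,4), (6,6) — 7 in total.

7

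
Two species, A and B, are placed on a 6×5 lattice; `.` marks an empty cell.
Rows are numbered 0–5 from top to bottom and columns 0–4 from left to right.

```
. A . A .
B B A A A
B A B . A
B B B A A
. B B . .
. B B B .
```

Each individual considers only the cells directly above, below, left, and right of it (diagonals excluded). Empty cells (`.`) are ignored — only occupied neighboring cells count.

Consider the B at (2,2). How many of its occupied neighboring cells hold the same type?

Occupied neighbors of (2,2): (1,2)=A, (3,2)=B, (2,1)=A.
Same type (B): 1 of 3.

1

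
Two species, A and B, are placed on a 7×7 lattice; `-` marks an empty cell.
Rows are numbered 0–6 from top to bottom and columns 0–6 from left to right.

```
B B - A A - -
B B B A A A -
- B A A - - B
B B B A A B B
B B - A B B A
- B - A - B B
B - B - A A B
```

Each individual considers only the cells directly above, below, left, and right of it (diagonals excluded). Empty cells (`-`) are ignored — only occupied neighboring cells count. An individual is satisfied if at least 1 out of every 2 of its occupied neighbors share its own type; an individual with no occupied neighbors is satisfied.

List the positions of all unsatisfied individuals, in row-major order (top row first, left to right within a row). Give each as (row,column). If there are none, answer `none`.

(0,0)B 2/2 ✓
(0,1)B 2/2 ✓
(0,3)A 2/2 ✓
(0,4)A 2/2 ✓
(1,0)B 2/2 ✓
(1,1)B 4/4 ✓
(1,2)B 1/3 ✗
(1,3)A 3/4 ✓
(1,4)A 3/3 ✓
(1,5)A 1/1 ✓
(2,1)B 2/3 ✓
(2,2)A 1/4 ✗
(2,3)A 3/3 ✓
(2,6)B 1/1 ✓
(3,0)B 2/2 ✓
(3,1)B 4/4 ✓
(3,2)B 1/3 ✗
(3,3)A 3/4 ✓
(3,4)A 1/3 ✗
(3,5)B 2/3 ✓
(3,6)B 2/3 ✓
(4,0)B 2/2 ✓
(4,1)B 3/3 ✓
(4,3)A 2/3 ✓
(4,4)B 1/3 ✗
(4,5)B 3/4 ✓
(4,6)A 0/3 ✗
(5,1)B 1/1 ✓
(5,3)A 1/1 ✓
(5,5)B 2/3 ✓
(5,6)B 2/3 ✓
(6,0)B 0/0 ✓
(6,2)B 0/0 ✓
(6,4)A 1/1 ✓
(6,5)A 1/3 ✗
(6,6)B 1/2 ✓

(1,2), (2,2), (3,2), (3,4), (4,4), (4,6), (6,5)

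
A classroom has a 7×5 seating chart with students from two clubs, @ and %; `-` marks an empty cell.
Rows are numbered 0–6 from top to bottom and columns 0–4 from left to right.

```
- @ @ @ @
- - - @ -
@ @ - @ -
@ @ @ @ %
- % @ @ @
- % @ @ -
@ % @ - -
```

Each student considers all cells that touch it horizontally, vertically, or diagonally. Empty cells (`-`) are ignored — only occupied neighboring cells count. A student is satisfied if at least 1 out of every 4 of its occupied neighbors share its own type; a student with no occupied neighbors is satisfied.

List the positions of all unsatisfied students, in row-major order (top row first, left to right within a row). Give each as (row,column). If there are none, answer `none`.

(0,1)@ 1/1 ok
(0,2)@ 3/3 ok
(0,3)@ 3/3 ok
(0,4)@ 2/2 ok
(1,3)@ 4/4 ok
(2,0)@ 3/3 ok
(2,1)@ 4/4 ok
(2,3)@ 3/4 ok
(3,0)@ 3/4 ok
(3,1)@ 5/6 ok
(3,2)@ 6/7 ok
(3,3)@ 5/6 ok
(3,4)% 0/4 unhappy
(4,1)% 1/6 unhappy
(4,2)@ 6/8 ok
(4,3)@ 6/7 ok
(4,4)@ 3/4 ok
(5,1)% 2/6 ok
(5,2)@ 4/7 ok
(5,3)@ 5/5 ok
(6,0)@ 0/2 unhappy
(6,1)% 1/4 ok
(6,2)@ 2/4 ok

(3,4), (4,1), (6,0)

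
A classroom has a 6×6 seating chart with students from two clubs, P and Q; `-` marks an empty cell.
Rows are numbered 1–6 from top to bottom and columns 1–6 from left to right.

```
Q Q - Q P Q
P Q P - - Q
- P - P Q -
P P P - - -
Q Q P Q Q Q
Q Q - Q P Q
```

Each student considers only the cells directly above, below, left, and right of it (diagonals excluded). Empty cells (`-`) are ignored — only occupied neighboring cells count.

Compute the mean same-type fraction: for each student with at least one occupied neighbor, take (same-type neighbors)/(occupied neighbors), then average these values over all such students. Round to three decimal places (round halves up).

0.494

Row 1: (1,1)Q 1/2 · (1,2)Q 2/2 · (1,4)Q 0/1 · (1,5)P 0/2 · (1,6)Q 1/2
Row 2: (2,1)P 0/2 · (2,2)Q 1/4 · (2,3)P 0/1 · (2,6)Q 1/1
Row 3: (3,2)P 1/2 · (3,4)P 0/1 · (3,5)Q 0/1
Row 4: (4,1)P 1/2 · (4,2)P 3/4 · (4,3)P 2/2
Row 5: (5,1)Q 2/3 · (5,2)Q 2/4 · (5,3)P 1/3 · (5,4)Q 2/3 · (5,5)Q 2/3 · (5,6)Q 2/2
Row 6: (6,1)Q 2/2 · (6,2)Q 2/2 · (6,4)Q 1/2 · (6,5)P 0/3 · (6,6)Q 1/2
Sum over 26 students: 1/2 + 2/2 + 0/1 + 0/2 + 1/2 + 0/2 + 1/4 + 0/1 + 1/1 + 1/2 + 0/1 + 0/1 + 1/2 + 3/4 + 2/2 + 2/3 + 2/4 + 1/3 + 2/3 + 2/3 + 2/2 + 2/2 + 2/2 + 1/2 + 0/3 + 1/2 = 77/6; mean = 77/6 ÷ 26 = 77/156 = 0.493589… → 0.494.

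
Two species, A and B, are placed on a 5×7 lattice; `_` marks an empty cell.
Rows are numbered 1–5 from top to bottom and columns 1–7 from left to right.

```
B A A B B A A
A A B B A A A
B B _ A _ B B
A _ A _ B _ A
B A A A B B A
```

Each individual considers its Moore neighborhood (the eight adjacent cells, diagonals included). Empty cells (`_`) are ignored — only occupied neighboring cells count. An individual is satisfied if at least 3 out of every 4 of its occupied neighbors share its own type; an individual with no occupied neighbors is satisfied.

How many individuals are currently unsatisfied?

25

(1,1)B 0/3 unhappy
(1,2)A 3/5 unhappy
(1,3)A 2/5 unhappy
(1,4)B 3/5 unhappy
(1,5)B 2/5 unhappy
(1,6)A 4/5 ok
(1,7)A 3/3 ok
(2,1)A 2/5 unhappy
(2,2)A 3/7 unhappy
(2,3)B 3/7 unhappy
(2,4)B 3/6 unhappy
(2,5)A 3/7 unhappy
(2,6)A 4/7 unhappy
(2,7)A 3/5 unhappy
(3,1)B 1/4 unhappy
(3,2)B 2/6 unhappy
(3,4)A 2/5 unhappy
(3,6)B 2/6 unhappy
(3,7)B 1/4 unhappy
(4,1)A 1/4 unhappy
(4,3)A 4/5 ok
(4,5)B 3/5 unhappy
(4,7)A 1/4 unhappy
(5,1)B 0/2 unhappy
(5,2)A 3/4 ok
(5,3)A 3/3 ok
(5,4)A 2/4 unhappy
(5,5)B 2/3 unhappy
(5,6)B 2/4 unhappy
(5,7)A 1/2 unhappy
Unsatisfied: (1,1), (1,2), (1,3), (1,4), (1,5), (2,1), (2,2), (2,3), (2,4), (2,5), (2,6), (2,7), (3,1), (3,2), (3,4), (3,6), (3,7), (4,1), (4,5), (4,7), (5,1), (5,4), (5,5), (5,6), (5,7) — 25 in total.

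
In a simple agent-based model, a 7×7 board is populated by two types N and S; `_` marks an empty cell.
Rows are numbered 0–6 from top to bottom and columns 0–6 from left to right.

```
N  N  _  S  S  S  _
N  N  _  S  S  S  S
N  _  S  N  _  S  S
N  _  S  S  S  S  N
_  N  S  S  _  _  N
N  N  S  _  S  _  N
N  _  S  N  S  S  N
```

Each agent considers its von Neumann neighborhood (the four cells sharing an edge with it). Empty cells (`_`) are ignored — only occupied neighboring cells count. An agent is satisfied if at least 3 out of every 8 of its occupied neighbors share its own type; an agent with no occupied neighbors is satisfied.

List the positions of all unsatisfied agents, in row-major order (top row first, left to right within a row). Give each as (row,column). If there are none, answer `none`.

Row 0: (0,0)N 2/2 ✓ · (0,1)N 2/2 ✓ · (0,3)S 2/2 ✓ · (0,4)S 3/3 ✓ · (0,5)S 2/2 ✓
Row 1: (1,0)N 3/3 ✓ · (1,1)N 2/2 ✓ · (1,3)S 2/3 ✓ · (1,4)S 3/3 ✓ · (1,5)S 4/4 ✓ · (1,6)S 2/2 ✓
Row 2: (2,0)N 2/2 ✓ · (2,2)S 1/2 ✓ · (2,3)N 0/3 ✗ · (2,5)S 3/3 ✓ · (2,6)S 2/3 ✓
Row 3: (3,0)N 1/1 ✓ · (3,2)S 3/3 ✓ · (3,3)S 3/4 ✓ · (3,4)S 2/2 ✓ · (3,5)S 2/3 ✓ · (3,6)N 1/3 ✗
Row 4: (4,1)N 1/2 ✓ · (4,2)S 3/4 ✓ · (4,3)S 2/2 ✓ · (4,6)N 2/2 ✓
Row 5: (5,0)N 2/2 ✓ · (5,1)N 2/3 ✓ · (5,2)S 2/3 ✓ · (5,4)S 1/1 ✓ · (5,6)N 2/2 ✓
Row 6: (6,0)N 1/1 ✓ · (6,2)S 1/2 ✓ · (6,3)N 0/2 ✗ · (6,4)S 2/3 ✓ · (6,5)S 1/2 ✓ · (6,6)N 1/2 ✓

(2,3), (3,6), (6,3)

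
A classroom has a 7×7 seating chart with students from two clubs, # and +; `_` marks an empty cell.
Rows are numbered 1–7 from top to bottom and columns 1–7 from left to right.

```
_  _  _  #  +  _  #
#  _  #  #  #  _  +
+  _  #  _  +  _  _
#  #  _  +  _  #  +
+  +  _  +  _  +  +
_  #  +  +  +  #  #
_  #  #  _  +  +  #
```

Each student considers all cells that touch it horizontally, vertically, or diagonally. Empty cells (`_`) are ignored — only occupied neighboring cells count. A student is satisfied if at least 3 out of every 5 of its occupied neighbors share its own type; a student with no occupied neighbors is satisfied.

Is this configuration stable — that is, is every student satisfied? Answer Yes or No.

(1,4)# 3/4 ✓
(1,5)+ 0/3 ✗
(1,7)# 0/1 ✗
(2,1)# 0/1 ✗
(2,3)# 3/3 ✓
(2,4)# 4/6 ✓
(2,5)# 2/4 ✗
(2,7)+ 0/1 ✗
(3,1)+ 0/3 ✗
(3,3)# 3/4 ✓
(3,5)+ 1/4 ✗
(4,1)# 1/4 ✗
(4,2)# 2/5 ✗
(4,4)+ 2/3 ✓
(4,6)# 0/4 ✗
(4,7)+ 2/3 ✓
(5,1)+ 1/4 ✗
(5,2)+ 2/5 ✗
(5,4)+ 4/4 ✓
(5,6)+ 3/6 ✗
(5,7)+ 2/5 ✗
(6,2)# 2/5 ✗
(6,3)+ 3/6 ✗
(6,4)+ 4/5 ✓
(6,5)+ 5/6 ✓
(6,6)# 2/7 ✗
(6,7)# 2/5 ✗
(7,2)# 2/3 ✓
(7,3)# 2/4 ✗
(7,5)+ 3/4 ✓
(7,6)+ 2/5 ✗
(7,7)# 2/3 ✓
For instance (1,5) has only 0/3 same-type neighbors, below 3/5.

No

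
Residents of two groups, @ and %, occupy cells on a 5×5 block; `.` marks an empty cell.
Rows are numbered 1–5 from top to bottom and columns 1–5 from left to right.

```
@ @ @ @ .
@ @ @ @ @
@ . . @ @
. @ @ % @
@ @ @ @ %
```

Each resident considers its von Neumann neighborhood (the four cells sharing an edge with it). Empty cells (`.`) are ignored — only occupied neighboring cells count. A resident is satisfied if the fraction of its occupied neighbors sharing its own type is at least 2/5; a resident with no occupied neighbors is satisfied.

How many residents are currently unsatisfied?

(1,1)@ 2/2 ✓
(1,2)@ 3/3 ✓
(1,3)@ 3/3 ✓
(1,4)@ 2/2 ✓
(2,1)@ 3/3 ✓
(2,2)@ 3/3 ✓
(2,3)@ 3/3 ✓
(2,4)@ 4/4 ✓
(2,5)@ 2/2 ✓
(3,1)@ 1/1 ✓
(3,4)@ 2/3 ✓
(3,5)@ 3/3 ✓
(4,2)@ 2/2 ✓
(4,3)@ 2/3 ✓
(4,4)% 0/4 ✗
(4,5)@ 1/3 ✗
(5,1)@ 1/1 ✓
(5,2)@ 3/3 ✓
(5,3)@ 3/3 ✓
(5,4)@ 1/3 ✗
(5,5)% 0/2 ✗
Unsatisfied: (4,4), (4,5), (5,4), (5,5) — 4 in total.

4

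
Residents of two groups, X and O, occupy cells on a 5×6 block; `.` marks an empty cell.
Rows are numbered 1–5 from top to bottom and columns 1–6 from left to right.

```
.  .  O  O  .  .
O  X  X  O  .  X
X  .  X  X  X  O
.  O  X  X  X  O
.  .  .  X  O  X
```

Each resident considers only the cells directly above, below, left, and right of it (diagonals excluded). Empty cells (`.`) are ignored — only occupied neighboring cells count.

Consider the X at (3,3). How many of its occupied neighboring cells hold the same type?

Occupied neighbors of (3,3): (2,3)=X, (4,3)=X, (3,4)=X.
Same type (X): 3 of 3.

3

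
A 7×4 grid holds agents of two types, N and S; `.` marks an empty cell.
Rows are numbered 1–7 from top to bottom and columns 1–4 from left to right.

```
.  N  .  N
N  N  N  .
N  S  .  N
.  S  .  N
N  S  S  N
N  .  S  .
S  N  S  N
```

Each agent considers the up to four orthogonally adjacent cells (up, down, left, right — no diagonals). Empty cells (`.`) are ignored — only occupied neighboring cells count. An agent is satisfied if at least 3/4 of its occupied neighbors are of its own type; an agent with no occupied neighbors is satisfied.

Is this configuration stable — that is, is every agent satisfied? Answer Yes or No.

(1,2)N 1/1 ✓
(1,4)N 0/0 ✓
(2,1)N 2/2 ✓
(2,2)N 3/4 ✓
(2,3)N 1/1 ✓
(3,1)N 1/2 ✗
(3,2)S 1/3 ✗
(3,4)N 1/1 ✓
(4,2)S 2/2 ✓
(4,4)N 2/2 ✓
(5,1)N 1/2 ✗
(5,2)S 2/3 ✗
(5,3)S 2/3 ✗
(5,4)N 1/2 ✗
(6,1)N 1/2 ✗
(6,3)S 2/2 ✓
(7,1)S 0/2 ✗
(7,2)N 0/2 ✗
(7,3)S 1/3 ✗
(7,4)N 0/1 ✗
For instance (3,1) has only 1/2 same-type neighbors, below 3/4.

No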